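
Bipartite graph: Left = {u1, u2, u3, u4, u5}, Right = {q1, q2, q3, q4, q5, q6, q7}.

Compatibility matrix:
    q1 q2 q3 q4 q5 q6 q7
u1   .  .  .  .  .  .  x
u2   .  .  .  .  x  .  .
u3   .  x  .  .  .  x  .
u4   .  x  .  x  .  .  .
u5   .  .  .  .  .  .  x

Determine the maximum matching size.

4

For example, pair u1–q7, u2–q5, u3–q6, u4–q2.
The set {u1, u5} has only 1 neighbour ({q7}), so by Hall's theorem at most 4 of the 5 left vertices can be matched.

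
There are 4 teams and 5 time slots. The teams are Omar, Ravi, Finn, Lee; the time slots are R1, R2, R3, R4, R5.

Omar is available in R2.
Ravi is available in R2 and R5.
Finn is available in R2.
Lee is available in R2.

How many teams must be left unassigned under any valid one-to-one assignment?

2

For example, pair Omar-R2, Ravi-R5.
The set {Omar, Finn, Lee} has only 1 neighbour ({R2}), so by Hall's theorem at most 2 of the 4 teams can be matched.
That matches 2 of the 4, leaving 2 unmatched; no matching can do better.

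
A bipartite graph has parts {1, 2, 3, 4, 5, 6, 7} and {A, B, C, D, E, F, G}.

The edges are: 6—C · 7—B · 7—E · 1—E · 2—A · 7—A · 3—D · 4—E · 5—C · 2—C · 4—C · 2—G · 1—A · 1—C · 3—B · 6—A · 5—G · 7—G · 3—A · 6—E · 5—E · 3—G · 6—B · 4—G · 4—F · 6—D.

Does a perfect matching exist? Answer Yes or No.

Yes

One maximum matching: 1-A, 2-C, 3-G, 4-F, 5-E, 6-D, 7-B.
All 7 left vertices are covered.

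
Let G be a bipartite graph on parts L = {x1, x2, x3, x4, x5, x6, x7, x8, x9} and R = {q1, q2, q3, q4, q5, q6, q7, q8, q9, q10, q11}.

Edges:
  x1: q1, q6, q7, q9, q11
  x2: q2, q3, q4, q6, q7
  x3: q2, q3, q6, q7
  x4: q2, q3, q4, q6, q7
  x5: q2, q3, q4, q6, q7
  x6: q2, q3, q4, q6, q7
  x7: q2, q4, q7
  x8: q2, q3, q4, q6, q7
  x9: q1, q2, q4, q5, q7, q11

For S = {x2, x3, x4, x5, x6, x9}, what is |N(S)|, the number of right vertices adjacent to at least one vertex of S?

8

The union of neighbours of {x2, x3, x4, x5, x6, x9} is {q1, q2, q3, q4, q5, q6, q7, q11}, which has 8 elements.
Since |N(S)| = 8 ≥ |S| = 6, Hall's condition holds for this subset.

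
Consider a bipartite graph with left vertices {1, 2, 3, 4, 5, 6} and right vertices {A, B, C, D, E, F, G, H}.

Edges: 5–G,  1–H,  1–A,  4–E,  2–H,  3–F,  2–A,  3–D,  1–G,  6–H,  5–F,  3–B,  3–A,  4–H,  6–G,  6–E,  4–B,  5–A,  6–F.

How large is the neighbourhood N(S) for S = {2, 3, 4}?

The union of neighbours of {2, 3, 4} is {A, B, D, E, F, H}, which has 6 elements.
Since |N(S)| = 6 ≥ |S| = 3, Hall's condition holds for this subset.

6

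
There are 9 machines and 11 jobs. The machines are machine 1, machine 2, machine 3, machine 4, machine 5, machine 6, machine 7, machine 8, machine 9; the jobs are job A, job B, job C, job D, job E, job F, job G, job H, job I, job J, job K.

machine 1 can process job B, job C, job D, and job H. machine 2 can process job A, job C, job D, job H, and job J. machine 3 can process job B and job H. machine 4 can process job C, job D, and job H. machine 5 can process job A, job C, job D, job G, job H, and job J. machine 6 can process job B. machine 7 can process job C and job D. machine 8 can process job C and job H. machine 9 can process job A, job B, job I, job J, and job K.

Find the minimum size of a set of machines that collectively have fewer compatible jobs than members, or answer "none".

5

Take S = {machine 1, machine 3, machine 4, machine 6, machine 7}. Its neighbourhood is {job B, job C, job D, job H}, so |N(S)| = 4 < |S| = 5.
Every subset of size less than 5 has at least as many neighbours as members, so 5 is the minimum.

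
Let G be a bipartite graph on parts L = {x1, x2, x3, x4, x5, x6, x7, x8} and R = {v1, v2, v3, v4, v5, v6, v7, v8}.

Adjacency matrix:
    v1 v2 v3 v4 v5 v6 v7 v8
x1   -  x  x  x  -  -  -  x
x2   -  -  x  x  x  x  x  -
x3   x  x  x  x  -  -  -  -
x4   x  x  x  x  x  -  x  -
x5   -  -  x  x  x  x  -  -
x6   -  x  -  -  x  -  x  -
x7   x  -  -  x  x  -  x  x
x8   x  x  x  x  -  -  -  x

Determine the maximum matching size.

8

A valid assignment of size 8: x1→v8, x2→v6, x3→v1, x4→v2, x5→v4, x6→v7, x7→v5, x8→v3.
This saturates every left vertex, so 8 is the maximum.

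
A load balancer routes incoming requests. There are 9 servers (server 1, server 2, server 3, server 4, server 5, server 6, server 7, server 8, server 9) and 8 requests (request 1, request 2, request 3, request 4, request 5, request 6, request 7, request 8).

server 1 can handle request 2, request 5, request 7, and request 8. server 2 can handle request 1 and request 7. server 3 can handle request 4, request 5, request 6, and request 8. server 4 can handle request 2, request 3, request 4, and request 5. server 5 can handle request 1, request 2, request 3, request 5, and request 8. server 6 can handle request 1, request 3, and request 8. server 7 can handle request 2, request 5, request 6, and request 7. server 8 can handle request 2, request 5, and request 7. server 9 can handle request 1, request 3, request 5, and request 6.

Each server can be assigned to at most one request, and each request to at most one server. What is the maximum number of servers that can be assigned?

8

A valid assignment of size 8: server 1-request 8, server 2-request 1, server 3-request 5, server 4-request 4, server 5-request 2, server 6-request 3, server 7-request 6, server 8-request 7.
The set {server 1, server 2, server 3, server 4, server 5, server 6, server 7, server 8, server 9} has only 8 neighbours ({request 1, request 2, request 3, request 4, request 5, request 6, request 7, request 8}), so by Hall's theorem at most 8 of the 9 servers can be matched.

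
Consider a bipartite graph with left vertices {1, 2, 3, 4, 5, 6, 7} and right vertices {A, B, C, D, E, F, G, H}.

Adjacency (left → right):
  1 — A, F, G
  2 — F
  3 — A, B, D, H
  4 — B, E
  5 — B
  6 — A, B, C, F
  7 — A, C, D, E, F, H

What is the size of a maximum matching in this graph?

One maximum matching: 1-G, 2-F, 3-D, 4-E, 5-B, 6-C, 7-A.
This saturates every left vertex, so 7 is the maximum.

7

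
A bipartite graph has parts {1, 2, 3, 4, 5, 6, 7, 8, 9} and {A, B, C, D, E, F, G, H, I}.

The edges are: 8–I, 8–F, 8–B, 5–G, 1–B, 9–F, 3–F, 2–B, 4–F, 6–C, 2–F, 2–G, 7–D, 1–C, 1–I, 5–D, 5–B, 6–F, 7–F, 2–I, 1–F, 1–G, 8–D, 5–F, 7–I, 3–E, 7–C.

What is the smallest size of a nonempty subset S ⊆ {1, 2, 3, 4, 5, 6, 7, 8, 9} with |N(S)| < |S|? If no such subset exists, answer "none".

Take S = {4, 9}. Its neighbourhood is {F}, so |N(S)| = 1 < |S| = 2.
No single vertex violates Hall's condition since each has at least one neighbour, so 2 is the minimum.

2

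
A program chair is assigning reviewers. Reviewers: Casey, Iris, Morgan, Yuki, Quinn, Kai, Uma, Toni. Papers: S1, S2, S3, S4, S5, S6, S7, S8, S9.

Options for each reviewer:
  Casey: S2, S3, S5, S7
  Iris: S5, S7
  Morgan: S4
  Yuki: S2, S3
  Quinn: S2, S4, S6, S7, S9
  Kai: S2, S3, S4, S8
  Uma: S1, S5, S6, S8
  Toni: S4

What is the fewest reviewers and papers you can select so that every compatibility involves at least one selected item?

The 7 edges Casey–S7, Iris–S5, Morgan–S4, Yuki–S3, Quinn–S6, Kai–S2, Uma–S8 form a matching, so any vertex cover needs at least 7 vertices (one per matched edge).
Conversely {Casey, Iris, Yuki, Quinn, Kai, Uma, S4} meets every edge and has exactly 7 vertices, so 7 is optimal.

7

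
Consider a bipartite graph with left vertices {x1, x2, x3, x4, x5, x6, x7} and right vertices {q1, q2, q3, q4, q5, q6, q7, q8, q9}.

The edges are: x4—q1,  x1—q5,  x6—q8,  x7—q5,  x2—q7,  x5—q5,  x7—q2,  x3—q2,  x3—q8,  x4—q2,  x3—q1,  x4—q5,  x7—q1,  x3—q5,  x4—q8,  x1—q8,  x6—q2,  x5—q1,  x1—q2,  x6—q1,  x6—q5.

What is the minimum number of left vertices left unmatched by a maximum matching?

For example, pair x1→q8, x2→q7, x3→q1, x4→q2, x5→q5.
The set {x1, x3, x4, x5, x6, x7} has only 4 neighbours ({q1, q2, q5, q8}), so by Hall's theorem at most 5 of the 7 left vertices can be matched.
That matches 5 of the 7, leaving 2 unmatched; no matching can do better.

2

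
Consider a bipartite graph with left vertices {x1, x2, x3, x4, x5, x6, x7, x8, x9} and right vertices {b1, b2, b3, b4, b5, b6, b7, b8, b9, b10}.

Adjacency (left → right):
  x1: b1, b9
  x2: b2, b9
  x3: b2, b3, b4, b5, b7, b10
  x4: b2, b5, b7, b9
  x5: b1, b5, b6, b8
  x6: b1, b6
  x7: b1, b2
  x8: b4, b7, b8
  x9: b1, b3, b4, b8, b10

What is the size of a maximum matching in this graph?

One maximum matching: x1→b1, x2→b9, x3→b10, x4→b7, x5→b5, x6→b6, x7→b2, x8→b4, x9→b8.
All 9 left vertices are matched, so no larger matching exists.

9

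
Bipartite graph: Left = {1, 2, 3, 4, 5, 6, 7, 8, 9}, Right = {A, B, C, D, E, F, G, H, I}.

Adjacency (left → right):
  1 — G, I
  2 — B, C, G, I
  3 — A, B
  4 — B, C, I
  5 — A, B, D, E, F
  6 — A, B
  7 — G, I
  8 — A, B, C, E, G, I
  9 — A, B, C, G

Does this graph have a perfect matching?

The set {1, 2, 3, 4, 6, 7, 9} has only 5 neighbours ({A, B, C, G, I}), so by Hall's theorem at most 7 of the 9 left vertices can be matched.
Hence no matching covers every left vertex.

No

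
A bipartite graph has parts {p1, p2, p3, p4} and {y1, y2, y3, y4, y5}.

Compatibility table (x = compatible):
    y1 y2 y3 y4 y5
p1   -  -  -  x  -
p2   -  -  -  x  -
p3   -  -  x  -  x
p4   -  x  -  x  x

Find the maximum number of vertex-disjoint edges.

3

A valid assignment of size 3: p1–y4, p3–y3, p4–y2.
The set {p1, p2} has only 1 neighbour ({y4}), so by Hall's theorem at most 3 of the 4 left vertices can be matched.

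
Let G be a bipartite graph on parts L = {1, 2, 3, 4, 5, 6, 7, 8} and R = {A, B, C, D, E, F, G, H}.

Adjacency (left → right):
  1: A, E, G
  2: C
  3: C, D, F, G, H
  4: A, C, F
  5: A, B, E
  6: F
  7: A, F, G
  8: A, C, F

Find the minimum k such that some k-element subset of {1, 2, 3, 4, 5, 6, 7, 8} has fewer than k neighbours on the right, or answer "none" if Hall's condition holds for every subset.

Take S = {2, 4, 6, 8}. Its neighbourhood is {A, C, F}, so |N(S)| = 3 < |S| = 4.
Every subset of size less than 4 has at least as many neighbours as members, so 4 is the minimum.

4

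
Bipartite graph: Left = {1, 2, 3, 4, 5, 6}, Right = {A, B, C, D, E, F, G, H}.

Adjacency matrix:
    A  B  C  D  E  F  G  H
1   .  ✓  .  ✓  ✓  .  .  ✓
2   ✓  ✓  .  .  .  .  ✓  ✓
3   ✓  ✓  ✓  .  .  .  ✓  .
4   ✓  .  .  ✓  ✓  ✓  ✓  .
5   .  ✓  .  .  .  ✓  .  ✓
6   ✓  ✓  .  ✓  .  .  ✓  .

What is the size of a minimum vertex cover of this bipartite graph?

The 6 edges 1–E, 2–G, 3–C, 4–A, 5–F, 6–B form a matching, so any vertex cover needs at least 6 vertices (one per matched edge).
Conversely {1, 2, 3, 4, 5, 6} meets every edge and has exactly 6 vertices, so 6 is optimal.

6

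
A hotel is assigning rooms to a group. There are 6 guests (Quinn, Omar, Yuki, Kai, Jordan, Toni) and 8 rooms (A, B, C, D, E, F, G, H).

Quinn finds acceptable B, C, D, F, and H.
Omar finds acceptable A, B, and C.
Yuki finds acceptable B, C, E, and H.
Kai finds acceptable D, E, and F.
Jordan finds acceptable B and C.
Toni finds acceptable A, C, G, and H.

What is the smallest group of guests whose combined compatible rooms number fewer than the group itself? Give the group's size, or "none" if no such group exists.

none

A matching saturating every guest exists, for instance Quinn→H, Omar→A, Yuki→E, Kai→D, Jordan→B, Toni→C.
By Hall's marriage theorem, this means |N(S)| ≥ |S| for every subset S, so no violating subset exists.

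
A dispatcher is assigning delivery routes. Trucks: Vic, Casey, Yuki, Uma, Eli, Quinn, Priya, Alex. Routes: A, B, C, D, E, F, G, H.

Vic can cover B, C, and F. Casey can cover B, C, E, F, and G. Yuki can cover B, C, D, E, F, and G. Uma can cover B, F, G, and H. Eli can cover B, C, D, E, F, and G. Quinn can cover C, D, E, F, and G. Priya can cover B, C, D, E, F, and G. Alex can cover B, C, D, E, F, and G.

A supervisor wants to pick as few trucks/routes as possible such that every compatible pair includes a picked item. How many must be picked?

7

The 7 edges Vic–C, Casey–F, Yuki–D, Uma–H, Eli–B, Quinn–E, Priya–G form a matching, so any vertex cover needs at least 7 vertices (one per matched edge).
Conversely {Uma, B, C, D, E, F, G} meets every edge and has exactly 7 vertices, so 7 is optimal.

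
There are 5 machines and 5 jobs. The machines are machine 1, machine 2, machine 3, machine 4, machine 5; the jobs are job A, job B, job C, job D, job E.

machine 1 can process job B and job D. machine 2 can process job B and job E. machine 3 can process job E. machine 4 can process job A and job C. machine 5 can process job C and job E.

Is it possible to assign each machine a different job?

For example, pair machine 1→job D, machine 2→job B, machine 3→job E, machine 4→job A, machine 5→job C.
All 5 machines are covered.

Yes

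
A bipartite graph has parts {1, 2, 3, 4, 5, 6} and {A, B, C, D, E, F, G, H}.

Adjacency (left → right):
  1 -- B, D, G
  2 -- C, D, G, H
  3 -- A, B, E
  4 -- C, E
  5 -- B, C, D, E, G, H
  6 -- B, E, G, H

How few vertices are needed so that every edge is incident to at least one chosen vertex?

6

{1, 2, 3, 4, 5, 6} is a vertex cover of size 6: every edge has an endpoint in this set.
No smaller cover exists because 1–G, 2–D, 3–A, 4–C, 5–E, 6–B is a matching of size 6, and a cover must include an endpoint of each of these disjoint edges (König's theorem).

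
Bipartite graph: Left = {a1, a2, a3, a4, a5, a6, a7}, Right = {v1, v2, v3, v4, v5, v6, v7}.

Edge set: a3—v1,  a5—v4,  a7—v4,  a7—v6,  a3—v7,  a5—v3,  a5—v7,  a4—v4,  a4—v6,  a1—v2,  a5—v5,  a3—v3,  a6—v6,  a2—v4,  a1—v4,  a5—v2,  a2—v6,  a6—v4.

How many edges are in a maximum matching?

5

One maximum matching: a1-v2, a2-v4, a3-v7, a4-v6, a5-v3.
The set {a2, a4, a6, a7} has only 2 neighbours ({v4, v6}), so by Hall's theorem at most 5 of the 7 left vertices can be matched.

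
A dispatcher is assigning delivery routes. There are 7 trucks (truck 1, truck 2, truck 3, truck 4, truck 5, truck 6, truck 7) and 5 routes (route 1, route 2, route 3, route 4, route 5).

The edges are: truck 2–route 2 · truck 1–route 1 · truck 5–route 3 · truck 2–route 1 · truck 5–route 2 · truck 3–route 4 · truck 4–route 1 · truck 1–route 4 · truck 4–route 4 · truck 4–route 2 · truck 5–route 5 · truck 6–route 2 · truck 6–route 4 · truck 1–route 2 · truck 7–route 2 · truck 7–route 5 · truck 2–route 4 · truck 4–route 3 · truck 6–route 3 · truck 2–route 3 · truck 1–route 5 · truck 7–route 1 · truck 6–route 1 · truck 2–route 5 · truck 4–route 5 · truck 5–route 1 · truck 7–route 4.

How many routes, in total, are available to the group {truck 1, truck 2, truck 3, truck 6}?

The union of neighbours of {truck 1, truck 2, truck 3, truck 6} is {route 1, route 2, route 3, route 4, route 5}, which has 5 elements.
Since |N(S)| = 5 ≥ |S| = 4, Hall's condition holds for this subset.

5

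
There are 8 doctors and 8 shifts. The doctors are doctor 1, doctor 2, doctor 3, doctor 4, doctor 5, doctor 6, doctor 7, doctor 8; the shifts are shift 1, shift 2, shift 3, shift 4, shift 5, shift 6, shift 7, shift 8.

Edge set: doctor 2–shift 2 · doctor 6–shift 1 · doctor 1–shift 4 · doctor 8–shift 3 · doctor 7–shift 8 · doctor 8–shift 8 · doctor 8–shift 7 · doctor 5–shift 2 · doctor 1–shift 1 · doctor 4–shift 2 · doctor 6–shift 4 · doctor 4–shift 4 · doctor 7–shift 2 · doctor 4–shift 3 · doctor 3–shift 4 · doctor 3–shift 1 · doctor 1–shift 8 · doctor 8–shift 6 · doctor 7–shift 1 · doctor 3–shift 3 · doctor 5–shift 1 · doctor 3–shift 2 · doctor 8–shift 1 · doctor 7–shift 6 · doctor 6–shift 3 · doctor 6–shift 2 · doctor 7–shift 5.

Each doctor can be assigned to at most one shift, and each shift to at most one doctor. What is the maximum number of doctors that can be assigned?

7

One maximum matching: doctor 1–shift 8, doctor 2–shift 2, doctor 3–shift 4, doctor 4–shift 3, doctor 5–shift 1, doctor 7–shift 5, doctor 8–shift 7.
The set {doctor 2, doctor 3, doctor 4, doctor 5, doctor 6} has only 4 neighbours ({shift 1, shift 2, shift 3, shift 4}), so by Hall's theorem at most 7 of the 8 doctors can be matched.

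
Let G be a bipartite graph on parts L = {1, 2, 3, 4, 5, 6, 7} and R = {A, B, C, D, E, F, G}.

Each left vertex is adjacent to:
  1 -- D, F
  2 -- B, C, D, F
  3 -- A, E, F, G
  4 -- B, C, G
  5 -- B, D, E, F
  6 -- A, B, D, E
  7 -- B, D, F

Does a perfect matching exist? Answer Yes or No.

Yes

For example, pair 1–F, 2–C, 3–A, 4–G, 5–D, 6–E, 7–B.
Every left vertex is matched, so this is a perfect matching.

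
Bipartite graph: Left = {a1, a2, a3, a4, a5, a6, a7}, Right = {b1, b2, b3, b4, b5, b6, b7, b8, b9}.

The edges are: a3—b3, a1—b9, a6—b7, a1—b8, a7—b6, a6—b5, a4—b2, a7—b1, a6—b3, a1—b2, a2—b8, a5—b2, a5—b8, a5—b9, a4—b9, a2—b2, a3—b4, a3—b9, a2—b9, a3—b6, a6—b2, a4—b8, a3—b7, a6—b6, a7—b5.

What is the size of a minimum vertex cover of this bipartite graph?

The 6 edges a1–b9, a2–b2, a3–b6, a4–b8, a6–b7, a7–b5 form a matching, so any vertex cover needs at least 6 vertices (one per matched edge).
Conversely {a3, a6, a7, b2, b8, b9} meets every edge and has exactly 6 vertices, so 6 is optimal.

6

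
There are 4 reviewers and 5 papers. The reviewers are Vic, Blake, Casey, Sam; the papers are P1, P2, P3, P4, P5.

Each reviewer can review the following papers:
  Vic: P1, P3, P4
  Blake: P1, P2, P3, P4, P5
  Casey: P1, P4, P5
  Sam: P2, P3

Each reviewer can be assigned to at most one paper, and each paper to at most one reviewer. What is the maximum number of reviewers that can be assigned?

For example, pair Vic–P4, Blake–P1, Casey–P5, Sam–P3.
All 4 reviewers are matched, so no larger matching exists.

4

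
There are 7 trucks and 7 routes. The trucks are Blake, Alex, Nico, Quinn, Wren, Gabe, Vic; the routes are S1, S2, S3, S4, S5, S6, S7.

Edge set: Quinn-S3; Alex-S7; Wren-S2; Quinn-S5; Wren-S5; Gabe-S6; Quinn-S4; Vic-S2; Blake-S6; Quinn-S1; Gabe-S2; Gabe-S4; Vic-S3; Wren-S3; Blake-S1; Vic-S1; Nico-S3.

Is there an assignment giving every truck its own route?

Yes

One maximum matching: Blake-S6, Alex-S7, Nico-S3, Quinn-S1, Wren-S5, Gabe-S4, Vic-S2.
Every truck is matched, so this is a perfect matching.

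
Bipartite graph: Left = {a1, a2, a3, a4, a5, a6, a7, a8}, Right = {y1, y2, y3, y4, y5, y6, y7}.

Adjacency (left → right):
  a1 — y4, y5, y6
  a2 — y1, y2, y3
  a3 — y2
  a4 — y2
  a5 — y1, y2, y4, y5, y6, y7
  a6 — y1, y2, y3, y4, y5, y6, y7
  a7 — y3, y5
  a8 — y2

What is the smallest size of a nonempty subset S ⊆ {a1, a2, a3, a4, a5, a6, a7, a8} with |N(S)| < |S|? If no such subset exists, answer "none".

2

Take S = {a3, a4}. Its neighbourhood is {y2}, so |N(S)| = 1 < |S| = 2.
No single vertex violates Hall's condition since each has at least one neighbour, so 2 is the minimum.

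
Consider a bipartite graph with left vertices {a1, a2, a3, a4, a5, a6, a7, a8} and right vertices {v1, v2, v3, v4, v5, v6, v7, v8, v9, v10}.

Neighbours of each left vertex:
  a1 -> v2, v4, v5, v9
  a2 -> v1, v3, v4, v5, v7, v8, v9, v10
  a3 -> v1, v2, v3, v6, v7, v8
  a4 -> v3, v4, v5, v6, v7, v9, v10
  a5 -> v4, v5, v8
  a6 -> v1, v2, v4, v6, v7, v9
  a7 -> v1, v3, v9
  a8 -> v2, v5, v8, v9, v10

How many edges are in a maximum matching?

For example, pair a1–v9, a2–v8, a3–v2, a4–v3, a5–v4, a6–v6, a7–v1, a8–v10.
All 8 left vertices are matched, so no larger matching exists.

8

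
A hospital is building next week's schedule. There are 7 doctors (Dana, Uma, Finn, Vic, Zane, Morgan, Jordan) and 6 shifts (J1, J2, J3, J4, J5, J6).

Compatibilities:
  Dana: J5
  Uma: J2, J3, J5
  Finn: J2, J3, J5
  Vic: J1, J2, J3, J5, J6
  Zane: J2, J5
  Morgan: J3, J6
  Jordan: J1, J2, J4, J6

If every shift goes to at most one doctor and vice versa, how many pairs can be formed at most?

For example, pair Dana-J5, Uma-J2, Finn-J3, Vic-J1, Morgan-J6, Jordan-J4.
The set {Dana, Uma, Finn, Zane} has only 3 neighbours ({J2, J3, J5}), so by Hall's theorem at most 6 of the 7 doctors can be matched.

6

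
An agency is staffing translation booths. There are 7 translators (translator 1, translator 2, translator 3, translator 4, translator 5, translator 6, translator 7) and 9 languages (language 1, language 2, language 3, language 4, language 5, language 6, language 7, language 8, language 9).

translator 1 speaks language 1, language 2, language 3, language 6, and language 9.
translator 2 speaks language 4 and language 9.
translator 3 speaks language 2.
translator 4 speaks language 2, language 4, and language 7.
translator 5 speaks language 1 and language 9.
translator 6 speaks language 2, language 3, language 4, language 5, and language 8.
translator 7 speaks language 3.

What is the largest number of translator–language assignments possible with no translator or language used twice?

7

One maximum matching: translator 1→language 6, translator 2→language 4, translator 3→language 2, translator 4→language 7, translator 5→language 9, translator 6→language 8, translator 7→language 3.
This saturates every translator, so 7 is the maximum.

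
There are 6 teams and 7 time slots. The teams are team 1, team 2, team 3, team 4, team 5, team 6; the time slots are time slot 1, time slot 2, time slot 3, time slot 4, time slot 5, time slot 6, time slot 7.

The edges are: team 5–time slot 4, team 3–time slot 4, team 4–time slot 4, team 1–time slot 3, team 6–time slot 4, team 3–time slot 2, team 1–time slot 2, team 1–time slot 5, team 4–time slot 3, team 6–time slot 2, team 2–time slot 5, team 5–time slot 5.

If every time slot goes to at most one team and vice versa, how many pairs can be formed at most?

4

For example, pair team 1-time slot 3, team 2-time slot 5, team 3-time slot 2, team 4-time slot 4.
The set {team 1, team 2, team 3, team 4, team 5, team 6} has only 4 neighbours ({time slot 2, time slot 3, time slot 4, time slot 5}), so by Hall's theorem at most 4 of the 6 teams can be matched.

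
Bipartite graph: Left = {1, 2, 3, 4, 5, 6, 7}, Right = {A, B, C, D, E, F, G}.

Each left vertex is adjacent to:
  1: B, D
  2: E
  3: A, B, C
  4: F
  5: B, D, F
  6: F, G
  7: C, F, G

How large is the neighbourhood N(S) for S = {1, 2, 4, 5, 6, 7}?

6

The union of neighbours of {1, 2, 4, 5, 6, 7} is {B, C, D, E, F, G}, which has 6 elements.
Since |N(S)| = 6 ≥ |S| = 6, Hall's condition holds for this subset.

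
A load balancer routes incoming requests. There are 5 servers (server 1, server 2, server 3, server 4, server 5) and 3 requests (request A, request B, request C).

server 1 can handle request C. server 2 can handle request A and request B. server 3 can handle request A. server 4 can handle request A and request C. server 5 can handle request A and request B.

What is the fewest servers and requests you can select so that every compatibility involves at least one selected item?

3

The 3 edges server 1–request C, server 2–request B, server 3–request A form a matching, so any vertex cover needs at least 3 vertices (one per matched edge).
Conversely {request A, request B, request C} meets every edge and has exactly 3 vertices, so 3 is optimal.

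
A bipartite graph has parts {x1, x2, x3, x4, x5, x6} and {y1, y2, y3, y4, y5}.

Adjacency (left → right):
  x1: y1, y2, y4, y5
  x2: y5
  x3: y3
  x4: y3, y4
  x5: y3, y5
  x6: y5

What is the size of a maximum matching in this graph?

4

For example, pair x1–y1, x2–y5, x3–y3, x4–y4.
The set {x2, x3, x5, x6} has only 2 neighbours ({y3, y5}), so by Hall's theorem at most 4 of the 6 left vertices can be matched.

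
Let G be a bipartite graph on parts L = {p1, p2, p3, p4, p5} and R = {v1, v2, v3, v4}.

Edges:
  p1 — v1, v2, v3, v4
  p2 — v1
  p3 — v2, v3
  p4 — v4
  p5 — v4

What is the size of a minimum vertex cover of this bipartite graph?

4

The 4 edges p1–v2, p2–v1, p3–v3, p4–v4 form a matching, so any vertex cover needs at least 4 vertices (one per matched edge).
Conversely {p1, p2, p3, v4} meets every edge and has exactly 4 vertices, so 4 is optimal.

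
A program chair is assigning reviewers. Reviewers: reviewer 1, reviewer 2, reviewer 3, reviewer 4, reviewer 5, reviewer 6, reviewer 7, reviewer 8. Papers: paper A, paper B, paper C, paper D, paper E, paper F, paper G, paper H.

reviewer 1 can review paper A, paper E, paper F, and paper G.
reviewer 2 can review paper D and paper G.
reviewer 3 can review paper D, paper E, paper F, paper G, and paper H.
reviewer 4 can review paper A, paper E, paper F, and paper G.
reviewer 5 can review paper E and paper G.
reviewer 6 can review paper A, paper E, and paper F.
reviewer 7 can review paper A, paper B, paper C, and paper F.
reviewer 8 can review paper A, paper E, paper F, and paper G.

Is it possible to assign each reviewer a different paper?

The set {reviewer 1, reviewer 4, reviewer 5, reviewer 6, reviewer 8} has only 4 neighbours ({paper A, paper E, paper F, paper G}), so by Hall's theorem at most 7 of the 8 reviewers can be matched.
Hence no matching covers every reviewer.

No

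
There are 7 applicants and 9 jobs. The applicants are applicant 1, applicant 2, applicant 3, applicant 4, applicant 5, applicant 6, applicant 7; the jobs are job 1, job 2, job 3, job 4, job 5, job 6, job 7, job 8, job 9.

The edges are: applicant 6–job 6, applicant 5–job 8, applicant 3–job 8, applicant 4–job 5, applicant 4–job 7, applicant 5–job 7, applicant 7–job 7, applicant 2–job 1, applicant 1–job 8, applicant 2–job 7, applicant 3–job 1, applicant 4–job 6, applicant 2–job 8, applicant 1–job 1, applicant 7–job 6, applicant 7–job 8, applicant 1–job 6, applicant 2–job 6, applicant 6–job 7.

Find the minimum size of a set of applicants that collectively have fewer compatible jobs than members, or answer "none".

Take S = {applicant 1, applicant 2, applicant 3, applicant 5, applicant 6}. Its neighbourhood is {job 1, job 6, job 7, job 8}, so |N(S)| = 4 < |S| = 5.
Every subset of size less than 5 has at least as many neighbours as members, so 5 is the minimum.

5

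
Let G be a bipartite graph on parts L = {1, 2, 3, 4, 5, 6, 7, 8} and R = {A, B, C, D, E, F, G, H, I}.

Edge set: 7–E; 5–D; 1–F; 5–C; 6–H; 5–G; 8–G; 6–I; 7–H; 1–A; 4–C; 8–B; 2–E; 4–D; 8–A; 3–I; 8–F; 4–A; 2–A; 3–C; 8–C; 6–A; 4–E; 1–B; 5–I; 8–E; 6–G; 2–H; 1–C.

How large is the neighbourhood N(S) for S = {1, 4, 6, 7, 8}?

9

The union of neighbours of {1, 4, 6, 7, 8} is {A, B, C, D, E, F, G, H, I}, which has 9 elements.
Since |N(S)| = 9 ≥ |S| = 5, Hall's condition holds for this subset.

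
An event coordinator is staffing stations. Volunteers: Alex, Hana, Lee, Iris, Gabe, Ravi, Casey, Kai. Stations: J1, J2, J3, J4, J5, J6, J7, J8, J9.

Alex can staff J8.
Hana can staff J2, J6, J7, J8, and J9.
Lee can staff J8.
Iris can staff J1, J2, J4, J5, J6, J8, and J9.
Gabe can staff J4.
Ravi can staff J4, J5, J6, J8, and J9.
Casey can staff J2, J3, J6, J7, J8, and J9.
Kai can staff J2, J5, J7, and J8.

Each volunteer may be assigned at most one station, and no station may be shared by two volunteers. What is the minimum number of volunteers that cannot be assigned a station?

A valid assignment of size 7: Alex–J8, Hana–J6, Iris–J2, Gabe–J4, Ravi–J5, Casey–J9, Kai–J7.
The set {Alex, Lee} has only 1 neighbour ({J8}), so by Hall's theorem at most 7 of the 8 volunteers can be matched.
That matches 7 of the 8, leaving 1 unmatched; no matching can do better.

1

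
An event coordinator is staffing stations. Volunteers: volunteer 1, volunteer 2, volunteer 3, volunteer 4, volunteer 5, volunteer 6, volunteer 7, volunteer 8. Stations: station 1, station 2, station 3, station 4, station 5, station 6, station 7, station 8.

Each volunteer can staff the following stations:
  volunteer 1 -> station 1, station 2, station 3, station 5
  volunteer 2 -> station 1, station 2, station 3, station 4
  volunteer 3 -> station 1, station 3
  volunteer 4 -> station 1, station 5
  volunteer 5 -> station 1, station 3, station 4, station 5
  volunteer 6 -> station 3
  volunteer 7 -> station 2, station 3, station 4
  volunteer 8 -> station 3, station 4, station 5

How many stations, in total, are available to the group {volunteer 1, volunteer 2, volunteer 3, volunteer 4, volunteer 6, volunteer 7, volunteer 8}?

5

The union of neighbours of {volunteer 1, volunteer 2, volunteer 3, volunteer 4, volunteer 6, volunteer 7, volunteer 8} is {station 1, station 2, station 3, station 4, station 5}, which has 5 elements.
Since |N(S)| = 5 < |S| = 7, Hall's condition fails for this subset.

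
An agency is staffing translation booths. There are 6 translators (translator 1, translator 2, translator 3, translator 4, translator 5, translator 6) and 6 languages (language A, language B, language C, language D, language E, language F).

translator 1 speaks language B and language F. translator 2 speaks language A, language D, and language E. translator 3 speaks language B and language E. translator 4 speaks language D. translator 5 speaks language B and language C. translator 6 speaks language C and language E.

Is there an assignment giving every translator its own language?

One maximum matching: translator 1-language F, translator 2-language A, translator 3-language B, translator 4-language D, translator 5-language C, translator 6-language E.
Every translator is matched, so this is a perfect matching.

Yes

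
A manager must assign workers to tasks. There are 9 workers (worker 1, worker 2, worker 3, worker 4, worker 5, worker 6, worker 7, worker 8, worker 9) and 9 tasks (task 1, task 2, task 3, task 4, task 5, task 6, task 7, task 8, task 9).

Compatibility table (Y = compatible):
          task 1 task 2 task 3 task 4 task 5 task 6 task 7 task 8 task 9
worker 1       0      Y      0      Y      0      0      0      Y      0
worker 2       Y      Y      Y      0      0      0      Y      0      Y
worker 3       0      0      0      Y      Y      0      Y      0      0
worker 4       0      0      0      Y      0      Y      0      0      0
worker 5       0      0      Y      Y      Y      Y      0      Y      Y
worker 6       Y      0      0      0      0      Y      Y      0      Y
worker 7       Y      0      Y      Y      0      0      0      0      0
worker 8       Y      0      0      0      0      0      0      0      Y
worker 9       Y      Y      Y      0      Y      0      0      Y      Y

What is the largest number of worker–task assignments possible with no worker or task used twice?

9

For example, pair worker 1→task 2, worker 2→task 3, worker 3→task 5, worker 4→task 6, worker 5→task 4, worker 6→task 7, worker 7→task 1, worker 8→task 9, worker 9→task 8.
All 9 workers are matched, so no larger matching exists.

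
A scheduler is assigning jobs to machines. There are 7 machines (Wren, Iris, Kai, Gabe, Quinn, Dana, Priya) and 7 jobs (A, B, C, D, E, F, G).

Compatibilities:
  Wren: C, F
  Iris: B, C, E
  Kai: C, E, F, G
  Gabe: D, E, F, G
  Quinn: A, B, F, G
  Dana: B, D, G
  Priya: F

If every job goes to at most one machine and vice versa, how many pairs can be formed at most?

For example, pair Wren-C, Iris-E, Kai-G, Gabe-D, Quinn-A, Dana-B, Priya-F.
All 7 machines are matched, so no larger matching exists.

7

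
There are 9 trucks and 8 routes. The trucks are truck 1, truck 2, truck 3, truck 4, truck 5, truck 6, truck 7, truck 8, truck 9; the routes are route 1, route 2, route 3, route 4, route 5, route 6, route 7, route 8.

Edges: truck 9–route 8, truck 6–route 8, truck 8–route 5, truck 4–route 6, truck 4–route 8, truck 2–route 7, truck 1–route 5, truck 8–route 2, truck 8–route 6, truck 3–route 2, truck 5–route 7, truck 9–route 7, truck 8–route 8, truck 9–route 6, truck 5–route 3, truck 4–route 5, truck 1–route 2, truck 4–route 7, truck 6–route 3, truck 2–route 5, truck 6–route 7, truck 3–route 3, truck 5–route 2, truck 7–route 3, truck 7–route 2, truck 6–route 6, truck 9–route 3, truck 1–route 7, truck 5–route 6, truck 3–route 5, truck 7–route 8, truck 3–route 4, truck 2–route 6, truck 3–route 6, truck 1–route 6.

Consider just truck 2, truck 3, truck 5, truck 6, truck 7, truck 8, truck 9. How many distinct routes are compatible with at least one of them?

The union of neighbours of {truck 2, truck 3, truck 5, truck 6, truck 7, truck 8, truck 9} is {route 2, route 3, route 4, route 5, route 6, route 7, route 8}, which has 7 elements.
Since |N(S)| = 7 ≥ |S| = 7, Hall's condition holds for this subset.

7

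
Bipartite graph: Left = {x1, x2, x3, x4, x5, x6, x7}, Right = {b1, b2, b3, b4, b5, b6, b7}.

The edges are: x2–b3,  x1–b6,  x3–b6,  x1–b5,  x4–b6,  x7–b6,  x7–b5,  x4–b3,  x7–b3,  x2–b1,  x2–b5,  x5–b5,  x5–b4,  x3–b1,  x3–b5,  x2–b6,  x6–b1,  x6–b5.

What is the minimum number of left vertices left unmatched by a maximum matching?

One maximum matching: x1-b5, x2-b6, x3-b1, x4-b3, x5-b4.
The set {x1, x2, x3, x4, x6, x7} has only 4 neighbours ({b1, b3, b5, b6}), so by Hall's theorem at most 5 of the 7 left vertices can be matched.
That matches 5 of the 7, leaving 2 unmatched; no matching can do better.

2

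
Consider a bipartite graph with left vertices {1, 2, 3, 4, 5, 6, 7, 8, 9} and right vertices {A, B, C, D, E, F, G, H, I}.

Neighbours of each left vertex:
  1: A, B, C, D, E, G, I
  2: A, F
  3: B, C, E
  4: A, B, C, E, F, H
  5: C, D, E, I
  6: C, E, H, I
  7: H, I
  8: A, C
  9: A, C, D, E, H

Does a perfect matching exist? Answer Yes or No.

Yes

For example, pair 1–G, 2–F, 3–B, 4–E, 5–D, 6–H, 7–I, 8–C, 9–A.
All 9 left vertices are covered.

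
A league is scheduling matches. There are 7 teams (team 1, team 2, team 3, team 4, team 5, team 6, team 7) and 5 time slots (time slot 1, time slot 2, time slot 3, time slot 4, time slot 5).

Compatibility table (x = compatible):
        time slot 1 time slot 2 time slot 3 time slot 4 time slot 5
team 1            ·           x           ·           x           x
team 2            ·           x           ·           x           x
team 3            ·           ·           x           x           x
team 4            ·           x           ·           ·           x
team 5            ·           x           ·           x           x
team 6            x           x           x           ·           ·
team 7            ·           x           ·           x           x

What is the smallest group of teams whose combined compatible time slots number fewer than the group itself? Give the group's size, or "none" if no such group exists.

4

Take S = {team 1, team 2, team 4, team 5}. Its neighbourhood is {time slot 2, time slot 4, time slot 5}, so |N(S)| = 3 < |S| = 4.
Every subset of size less than 4 has at least as many neighbours as members, so 4 is the minimum.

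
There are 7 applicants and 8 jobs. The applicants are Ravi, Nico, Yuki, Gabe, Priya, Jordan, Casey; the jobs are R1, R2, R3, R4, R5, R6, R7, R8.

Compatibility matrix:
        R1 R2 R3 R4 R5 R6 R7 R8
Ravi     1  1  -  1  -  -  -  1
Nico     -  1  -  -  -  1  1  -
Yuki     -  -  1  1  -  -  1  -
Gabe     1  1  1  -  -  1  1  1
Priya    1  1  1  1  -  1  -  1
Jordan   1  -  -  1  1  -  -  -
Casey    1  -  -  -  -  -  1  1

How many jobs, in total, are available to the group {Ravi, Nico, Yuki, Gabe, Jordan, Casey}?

The union of neighbours of {Ravi, Nico, Yuki, Gabe, Jordan, Casey} is {R1, R2, R3, R4, R5, R6, R7, R8}, which has 8 elements.
Since |N(S)| = 8 ≥ |S| = 6, Hall's condition holds for this subset.

8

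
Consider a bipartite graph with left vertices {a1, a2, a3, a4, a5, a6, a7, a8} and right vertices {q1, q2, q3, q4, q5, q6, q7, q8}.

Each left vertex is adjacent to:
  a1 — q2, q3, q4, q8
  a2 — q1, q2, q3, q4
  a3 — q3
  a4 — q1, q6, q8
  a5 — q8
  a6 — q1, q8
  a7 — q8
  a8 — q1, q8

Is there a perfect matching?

No

The set {a5, a6, a7, a8} has only 2 neighbours ({q1, q8}), so by Hall's theorem at most 6 of the 8 left vertices can be matched.
Hence no matching covers every left vertex.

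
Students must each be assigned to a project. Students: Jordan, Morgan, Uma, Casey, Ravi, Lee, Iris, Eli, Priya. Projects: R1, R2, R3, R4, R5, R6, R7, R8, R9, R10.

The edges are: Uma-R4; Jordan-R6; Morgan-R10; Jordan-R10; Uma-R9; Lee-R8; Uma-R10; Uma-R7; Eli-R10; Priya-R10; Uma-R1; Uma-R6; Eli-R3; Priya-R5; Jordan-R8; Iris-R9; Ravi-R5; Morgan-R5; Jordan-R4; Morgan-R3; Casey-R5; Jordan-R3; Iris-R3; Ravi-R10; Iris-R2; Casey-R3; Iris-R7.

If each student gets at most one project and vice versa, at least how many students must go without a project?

2

One maximum matching: Jordan→R6, Morgan→R10, Uma→R9, Casey→R3, Ravi→R5, Lee→R8, Iris→R7.
The set {Morgan, Casey, Ravi, Eli, Priya} has only 3 neighbours ({R10, R3, R5}), so by Hall's theorem at most 7 of the 9 students can be matched.
That matches 7 of the 9, leaving 2 unmatched; no matching can do better.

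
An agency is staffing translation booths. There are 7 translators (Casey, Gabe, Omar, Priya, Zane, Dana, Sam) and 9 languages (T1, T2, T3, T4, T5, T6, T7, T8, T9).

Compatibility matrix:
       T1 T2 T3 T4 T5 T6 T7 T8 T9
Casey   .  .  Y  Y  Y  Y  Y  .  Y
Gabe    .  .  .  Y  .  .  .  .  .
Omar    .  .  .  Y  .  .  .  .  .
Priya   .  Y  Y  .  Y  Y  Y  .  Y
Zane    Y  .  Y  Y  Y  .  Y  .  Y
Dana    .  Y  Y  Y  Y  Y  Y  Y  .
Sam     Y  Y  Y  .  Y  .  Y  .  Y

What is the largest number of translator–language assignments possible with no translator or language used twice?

For example, pair Casey–T9, Gabe–T4, Priya–T6, Zane–T3, Dana–T5, Sam–T7.
The set {Gabe, Omar} has only 1 neighbour ({T4}), so by Hall's theorem at most 6 of the 7 translators can be matched.

6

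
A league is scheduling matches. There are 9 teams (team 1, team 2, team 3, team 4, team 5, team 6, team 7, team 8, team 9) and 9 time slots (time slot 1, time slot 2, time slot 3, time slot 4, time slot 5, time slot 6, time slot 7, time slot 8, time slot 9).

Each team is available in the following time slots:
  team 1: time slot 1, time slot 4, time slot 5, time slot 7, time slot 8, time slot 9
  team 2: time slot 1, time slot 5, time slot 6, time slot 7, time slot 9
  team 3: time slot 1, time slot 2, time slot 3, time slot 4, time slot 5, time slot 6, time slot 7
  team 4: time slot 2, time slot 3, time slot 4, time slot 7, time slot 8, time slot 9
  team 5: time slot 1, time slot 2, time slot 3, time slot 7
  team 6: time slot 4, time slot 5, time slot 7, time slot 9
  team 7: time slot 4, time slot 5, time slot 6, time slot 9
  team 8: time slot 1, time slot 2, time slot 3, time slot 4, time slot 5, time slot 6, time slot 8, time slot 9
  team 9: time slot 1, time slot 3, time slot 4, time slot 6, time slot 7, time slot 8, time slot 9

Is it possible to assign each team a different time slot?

Yes

One maximum matching: team 1–time slot 7, team 2–time slot 1, team 3–time slot 4, team 4–time slot 3, team 5–time slot 2, team 6–time slot 9, team 7–time slot 6, team 8–time slot 5, team 9–time slot 8.
All 9 teams are covered.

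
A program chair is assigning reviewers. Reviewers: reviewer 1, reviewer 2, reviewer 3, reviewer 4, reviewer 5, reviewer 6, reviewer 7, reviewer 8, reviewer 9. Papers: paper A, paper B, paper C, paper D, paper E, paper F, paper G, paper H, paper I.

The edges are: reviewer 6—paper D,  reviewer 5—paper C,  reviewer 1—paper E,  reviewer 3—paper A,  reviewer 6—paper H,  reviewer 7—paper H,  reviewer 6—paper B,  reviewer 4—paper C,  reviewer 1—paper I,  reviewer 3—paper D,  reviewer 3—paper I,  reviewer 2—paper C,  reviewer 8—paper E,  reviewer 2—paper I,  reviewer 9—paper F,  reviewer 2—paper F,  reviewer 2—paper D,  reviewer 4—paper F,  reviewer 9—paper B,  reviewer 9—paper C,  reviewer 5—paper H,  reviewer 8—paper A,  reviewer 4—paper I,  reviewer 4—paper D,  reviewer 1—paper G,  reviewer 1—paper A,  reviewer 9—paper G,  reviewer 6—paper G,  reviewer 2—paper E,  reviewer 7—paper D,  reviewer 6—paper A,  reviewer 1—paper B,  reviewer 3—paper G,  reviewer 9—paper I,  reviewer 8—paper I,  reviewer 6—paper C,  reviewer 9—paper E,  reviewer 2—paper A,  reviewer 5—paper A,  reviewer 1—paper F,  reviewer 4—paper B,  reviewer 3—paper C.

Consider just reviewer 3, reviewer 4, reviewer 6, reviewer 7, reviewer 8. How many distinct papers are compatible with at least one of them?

9

The union of neighbours of {reviewer 3, reviewer 4, reviewer 6, reviewer 7, reviewer 8} is {paper A, paper B, paper C, paper D, paper E, paper F, paper G, paper H, paper I}, which has 9 elements.
Since |N(S)| = 9 ≥ |S| = 5, Hall's condition holds for this subset.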